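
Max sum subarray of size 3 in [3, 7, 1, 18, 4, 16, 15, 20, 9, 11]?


[0:3]: 11
[1:4]: 26
[2:5]: 23
[3:6]: 38
[4:7]: 35
[5:8]: 51
[6:9]: 44
[7:10]: 40

Max: 51 at [5:8]


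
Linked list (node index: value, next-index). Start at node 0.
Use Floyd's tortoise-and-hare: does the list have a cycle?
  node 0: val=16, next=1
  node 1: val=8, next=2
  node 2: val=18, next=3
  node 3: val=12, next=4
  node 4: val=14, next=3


Floyd's tortoise (slow, +1) and hare (fast, +2):
  init: slow=0, fast=0
  step 1: slow=1, fast=2
  step 2: slow=2, fast=4
  step 3: slow=3, fast=4
  step 4: slow=4, fast=4
  slow == fast at node 4: cycle detected

Cycle: yes


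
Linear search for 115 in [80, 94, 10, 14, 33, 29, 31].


i=0: 80!=115
i=1: 94!=115
i=2: 10!=115
i=3: 14!=115
i=4: 33!=115
i=5: 29!=115
i=6: 31!=115

Not found, 7 comps


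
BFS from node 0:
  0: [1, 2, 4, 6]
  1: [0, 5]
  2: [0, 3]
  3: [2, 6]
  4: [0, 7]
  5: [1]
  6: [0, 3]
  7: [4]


Visit 0, enqueue [1, 2, 4, 6]
Visit 1, enqueue [5]
Visit 2, enqueue [3]
Visit 4, enqueue [7]
Visit 6, enqueue []
Visit 5, enqueue []
Visit 3, enqueue []
Visit 7, enqueue []

BFS order: [0, 1, 2, 4, 6, 5, 3, 7]


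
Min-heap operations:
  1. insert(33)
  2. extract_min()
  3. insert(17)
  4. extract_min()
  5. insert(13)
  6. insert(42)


insert(33) -> [33]
extract_min()->33, []
insert(17) -> [17]
extract_min()->17, []
insert(13) -> [13]
insert(42) -> [13, 42]

Final heap: [13, 42]


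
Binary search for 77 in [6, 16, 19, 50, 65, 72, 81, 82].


Step 1: lo=0, hi=7, mid=3, val=50
Step 2: lo=4, hi=7, mid=5, val=72
Step 3: lo=6, hi=7, mid=6, val=81

Not found


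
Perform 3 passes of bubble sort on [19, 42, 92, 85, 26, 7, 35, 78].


Initial: [19, 42, 92, 85, 26, 7, 35, 78]
Pass 1: [19, 42, 85, 26, 7, 35, 78, 92] (5 swaps)
Pass 2: [19, 42, 26, 7, 35, 78, 85, 92] (4 swaps)
Pass 3: [19, 26, 7, 35, 42, 78, 85, 92] (3 swaps)

After 3 passes: [19, 26, 7, 35, 42, 78, 85, 92]


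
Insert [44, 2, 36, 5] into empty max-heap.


Insert 44: [44]
Insert 2: [44, 2]
Insert 36: [44, 2, 36]
Insert 5: [44, 5, 36, 2]

Final heap: [44, 5, 36, 2]


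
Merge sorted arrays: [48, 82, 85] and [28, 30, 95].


Take 28 from B
Take 30 from B
Take 48 from A
Take 82 from A
Take 85 from A

Merged: [28, 30, 48, 82, 85, 95]


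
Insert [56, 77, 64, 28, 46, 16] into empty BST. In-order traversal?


Insert 56: root
Insert 77: R from 56
Insert 64: R from 56 -> L from 77
Insert 28: L from 56
Insert 46: L from 56 -> R from 28
Insert 16: L from 56 -> L from 28

In-order: [16, 28, 46, 56, 64, 77]


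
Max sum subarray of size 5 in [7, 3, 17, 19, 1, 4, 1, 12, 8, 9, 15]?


[0:5]: 47
[1:6]: 44
[2:7]: 42
[3:8]: 37
[4:9]: 26
[5:10]: 34
[6:11]: 45

Max: 47 at [0:5]


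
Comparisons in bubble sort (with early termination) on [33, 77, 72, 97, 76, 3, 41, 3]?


Algorithm: bubble sort (with early termination)
Input: [33, 77, 72, 97, 76, 3, 41, 3]
Sorted: [3, 3, 33, 41, 72, 76, 77, 97]

28


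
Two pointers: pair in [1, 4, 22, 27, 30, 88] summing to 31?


lo=0(1)+hi=5(88)=89
lo=0(1)+hi=4(30)=31

Yes: 1+30=31


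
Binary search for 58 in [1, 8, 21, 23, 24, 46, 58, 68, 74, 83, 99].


Step 1: lo=0, hi=10, mid=5, val=46
Step 2: lo=6, hi=10, mid=8, val=74
Step 3: lo=6, hi=7, mid=6, val=58

Found at index 6


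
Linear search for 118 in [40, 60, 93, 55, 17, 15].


i=0: 40!=118
i=1: 60!=118
i=2: 93!=118
i=3: 55!=118
i=4: 17!=118
i=5: 15!=118

Not found, 6 comps


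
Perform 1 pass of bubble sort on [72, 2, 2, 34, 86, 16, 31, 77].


Initial: [72, 2, 2, 34, 86, 16, 31, 77]
Pass 1: [2, 2, 34, 72, 16, 31, 77, 86] (6 swaps)

After 1 pass: [2, 2, 34, 72, 16, 31, 77, 86]


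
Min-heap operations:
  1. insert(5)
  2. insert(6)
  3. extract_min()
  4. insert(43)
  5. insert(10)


insert(5) -> [5]
insert(6) -> [5, 6]
extract_min()->5, [6]
insert(43) -> [6, 43]
insert(10) -> [6, 43, 10]

Final heap: [6, 43, 10]


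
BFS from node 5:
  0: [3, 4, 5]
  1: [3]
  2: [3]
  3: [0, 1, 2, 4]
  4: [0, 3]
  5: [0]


Visit 5, enqueue [0]
Visit 0, enqueue [3, 4]
Visit 3, enqueue [1, 2]
Visit 4, enqueue []
Visit 1, enqueue []
Visit 2, enqueue []

BFS order: [5, 0, 3, 4, 1, 2]


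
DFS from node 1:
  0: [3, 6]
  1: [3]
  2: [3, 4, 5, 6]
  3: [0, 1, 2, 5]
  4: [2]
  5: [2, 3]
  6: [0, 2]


Visit 1, push [3]
Visit 3, push [5, 2, 0]
Visit 0, push [6]
Visit 6, push [2]
Visit 2, push [5, 4]
Visit 4, push []
Visit 5, push []

DFS order: [1, 3, 0, 6, 2, 4, 5]


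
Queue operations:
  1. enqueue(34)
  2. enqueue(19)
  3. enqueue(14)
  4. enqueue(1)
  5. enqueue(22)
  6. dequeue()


enqueue(34) -> [34]
enqueue(19) -> [34, 19]
enqueue(14) -> [34, 19, 14]
enqueue(1) -> [34, 19, 14, 1]
enqueue(22) -> [34, 19, 14, 1, 22]
dequeue()->34, [19, 14, 1, 22]

Final queue: [19, 14, 1, 22]


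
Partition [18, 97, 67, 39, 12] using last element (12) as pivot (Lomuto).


Pivot: 12
Place pivot at 0: [12, 97, 67, 39, 18]

Partitioned: [12, 97, 67, 39, 18]


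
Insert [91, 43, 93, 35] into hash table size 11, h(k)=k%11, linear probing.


Insert 91: h=3 -> slot 3
Insert 43: h=10 -> slot 10
Insert 93: h=5 -> slot 5
Insert 35: h=2 -> slot 2

Table: [None, None, 35, 91, None, 93, None, None, None, None, 43]


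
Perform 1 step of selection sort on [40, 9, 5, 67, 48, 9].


Initial: [40, 9, 5, 67, 48, 9]
Step 1: min=5 at 2
  Swap: [5, 9, 40, 67, 48, 9]

After 1 step: [5, 9, 40, 67, 48, 9]


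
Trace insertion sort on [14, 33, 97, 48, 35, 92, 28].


Initial: [14, 33, 97, 48, 35, 92, 28]
Insert 33: [14, 33, 97, 48, 35, 92, 28]
Insert 97: [14, 33, 97, 48, 35, 92, 28]
Insert 48: [14, 33, 48, 97, 35, 92, 28]
Insert 35: [14, 33, 35, 48, 97, 92, 28]
Insert 92: [14, 33, 35, 48, 92, 97, 28]
Insert 28: [14, 28, 33, 35, 48, 92, 97]

Sorted: [14, 28, 33, 35, 48, 92, 97]


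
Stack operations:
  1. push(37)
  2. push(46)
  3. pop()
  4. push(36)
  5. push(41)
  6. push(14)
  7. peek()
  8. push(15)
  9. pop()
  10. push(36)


push(37) -> [37]
push(46) -> [37, 46]
pop()->46, [37]
push(36) -> [37, 36]
push(41) -> [37, 36, 41]
push(14) -> [37, 36, 41, 14]
peek()->14
push(15) -> [37, 36, 41, 14, 15]
pop()->15, [37, 36, 41, 14]
push(36) -> [37, 36, 41, 14, 36]

Final stack: [37, 36, 41, 14, 36]


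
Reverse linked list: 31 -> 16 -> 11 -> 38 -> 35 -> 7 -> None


Step 1: curr=31, set curr.next=prev(None) | reversed so far: 31
Step 2: curr=16, set curr.next=prev(31) | reversed so far: 16 -> 31
Step 3: curr=11, set curr.next=prev(16) | reversed so far: 11 -> 16 -> 31
Step 4: curr=38, set curr.next=prev(11) | reversed so far: 38 -> 11 -> 16 -> 31
Step 5: curr=35, set curr.next=prev(38) | reversed so far: 35 -> 38 -> 11 -> 16 -> 31
Step 6: curr=7, set curr.next=prev(35) | reversed so far: 7 -> 35 -> 38 -> 11 -> 16 -> 31

7 -> 35 -> 38 -> 11 -> 16 -> 31 -> None


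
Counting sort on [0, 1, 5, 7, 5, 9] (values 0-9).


Input: [0, 1, 5, 7, 5, 9]
Counts: [1, 1, 0, 0, 0, 2, 0, 1, 0, 1]

Sorted: [0, 1, 5, 5, 7, 9]


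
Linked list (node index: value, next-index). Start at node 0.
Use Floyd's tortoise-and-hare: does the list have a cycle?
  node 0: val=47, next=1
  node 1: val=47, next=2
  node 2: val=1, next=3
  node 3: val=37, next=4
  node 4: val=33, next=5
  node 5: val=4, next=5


Floyd's tortoise (slow, +1) and hare (fast, +2):
  init: slow=0, fast=0
  step 1: slow=1, fast=2
  step 2: slow=2, fast=4
  step 3: slow=3, fast=5
  step 4: slow=4, fast=5
  step 5: slow=5, fast=5
  slow == fast at node 5: cycle detected

Cycle: yes


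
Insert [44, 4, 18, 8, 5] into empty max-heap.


Insert 44: [44]
Insert 4: [44, 4]
Insert 18: [44, 4, 18]
Insert 8: [44, 8, 18, 4]
Insert 5: [44, 8, 18, 4, 5]

Final heap: [44, 8, 18, 4, 5]


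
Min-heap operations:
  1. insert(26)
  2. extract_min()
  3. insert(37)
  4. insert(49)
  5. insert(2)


insert(26) -> [26]
extract_min()->26, []
insert(37) -> [37]
insert(49) -> [37, 49]
insert(2) -> [2, 49, 37]

Final heap: [2, 49, 37]


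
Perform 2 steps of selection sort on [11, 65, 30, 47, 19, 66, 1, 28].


Initial: [11, 65, 30, 47, 19, 66, 1, 28]
Step 1: min=1 at 6
  Swap: [1, 65, 30, 47, 19, 66, 11, 28]
Step 2: min=11 at 6
  Swap: [1, 11, 30, 47, 19, 66, 65, 28]

After 2 steps: [1, 11, 30, 47, 19, 66, 65, 28]


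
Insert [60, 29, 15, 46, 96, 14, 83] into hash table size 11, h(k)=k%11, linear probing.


Insert 60: h=5 -> slot 5
Insert 29: h=7 -> slot 7
Insert 15: h=4 -> slot 4
Insert 46: h=2 -> slot 2
Insert 96: h=8 -> slot 8
Insert 14: h=3 -> slot 3
Insert 83: h=6 -> slot 6

Table: [None, None, 46, 14, 15, 60, 83, 29, 96, None, None]


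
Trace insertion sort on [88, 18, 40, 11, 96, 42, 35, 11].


Initial: [88, 18, 40, 11, 96, 42, 35, 11]
Insert 18: [18, 88, 40, 11, 96, 42, 35, 11]
Insert 40: [18, 40, 88, 11, 96, 42, 35, 11]
Insert 11: [11, 18, 40, 88, 96, 42, 35, 11]
Insert 96: [11, 18, 40, 88, 96, 42, 35, 11]
Insert 42: [11, 18, 40, 42, 88, 96, 35, 11]
Insert 35: [11, 18, 35, 40, 42, 88, 96, 11]
Insert 11: [11, 11, 18, 35, 40, 42, 88, 96]

Sorted: [11, 11, 18, 35, 40, 42, 88, 96]


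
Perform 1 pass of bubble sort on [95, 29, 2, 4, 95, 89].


Initial: [95, 29, 2, 4, 95, 89]
Pass 1: [29, 2, 4, 95, 89, 95] (4 swaps)

After 1 pass: [29, 2, 4, 95, 89, 95]


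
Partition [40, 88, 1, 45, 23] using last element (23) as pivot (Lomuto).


Pivot: 23
  1 <= 23: swap -> [1, 88, 40, 45, 23]
Place pivot at 1: [1, 23, 40, 45, 88]

Partitioned: [1, 23, 40, 45, 88]


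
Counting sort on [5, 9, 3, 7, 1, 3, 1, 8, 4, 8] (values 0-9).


Input: [5, 9, 3, 7, 1, 3, 1, 8, 4, 8]
Counts: [0, 2, 0, 2, 1, 1, 0, 1, 2, 1]

Sorted: [1, 1, 3, 3, 4, 5, 7, 8, 8, 9]


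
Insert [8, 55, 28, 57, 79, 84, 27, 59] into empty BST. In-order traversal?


Insert 8: root
Insert 55: R from 8
Insert 28: R from 8 -> L from 55
Insert 57: R from 8 -> R from 55
Insert 79: R from 8 -> R from 55 -> R from 57
Insert 84: R from 8 -> R from 55 -> R from 57 -> R from 79
Insert 27: R from 8 -> L from 55 -> L from 28
Insert 59: R from 8 -> R from 55 -> R from 57 -> L from 79

In-order: [8, 27, 28, 55, 57, 59, 79, 84]


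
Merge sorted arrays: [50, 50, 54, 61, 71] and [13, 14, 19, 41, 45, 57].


Take 13 from B
Take 14 from B
Take 19 from B
Take 41 from B
Take 45 from B
Take 50 from A
Take 50 from A
Take 54 from A
Take 57 from B

Merged: [13, 14, 19, 41, 45, 50, 50, 54, 57, 61, 71]


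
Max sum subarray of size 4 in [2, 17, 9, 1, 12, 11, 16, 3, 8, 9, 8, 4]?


[0:4]: 29
[1:5]: 39
[2:6]: 33
[3:7]: 40
[4:8]: 42
[5:9]: 38
[6:10]: 36
[7:11]: 28
[8:12]: 29

Max: 42 at [4:8]


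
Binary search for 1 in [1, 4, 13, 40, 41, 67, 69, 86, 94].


Step 1: lo=0, hi=8, mid=4, val=41
Step 2: lo=0, hi=3, mid=1, val=4
Step 3: lo=0, hi=0, mid=0, val=1

Found at index 0


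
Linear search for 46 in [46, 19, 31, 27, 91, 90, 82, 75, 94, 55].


i=0: 46==46 found!

Found at 0, 1 comps


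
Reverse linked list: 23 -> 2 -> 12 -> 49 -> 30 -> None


Step 1: curr=23, set curr.next=prev(None) | reversed so far: 23
Step 2: curr=2, set curr.next=prev(23) | reversed so far: 2 -> 23
Step 3: curr=12, set curr.next=prev(2) | reversed so far: 12 -> 2 -> 23
Step 4: curr=49, set curr.next=prev(12) | reversed so far: 49 -> 12 -> 2 -> 23
Step 5: curr=30, set curr.next=prev(49) | reversed so far: 30 -> 49 -> 12 -> 2 -> 23

30 -> 49 -> 12 -> 2 -> 23 -> None


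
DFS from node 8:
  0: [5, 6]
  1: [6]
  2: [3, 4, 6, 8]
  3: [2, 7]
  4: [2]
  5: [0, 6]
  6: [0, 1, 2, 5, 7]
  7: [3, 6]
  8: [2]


Visit 8, push [2]
Visit 2, push [6, 4, 3]
Visit 3, push [7]
Visit 7, push [6]
Visit 6, push [5, 1, 0]
Visit 0, push [5]
Visit 5, push []
Visit 1, push []
Visit 4, push []

DFS order: [8, 2, 3, 7, 6, 0, 5, 1, 4]


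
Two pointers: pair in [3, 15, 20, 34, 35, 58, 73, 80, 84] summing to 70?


lo=0(3)+hi=8(84)=87
lo=0(3)+hi=7(80)=83
lo=0(3)+hi=6(73)=76
lo=0(3)+hi=5(58)=61
lo=1(15)+hi=5(58)=73
lo=1(15)+hi=4(35)=50
lo=2(20)+hi=4(35)=55
lo=3(34)+hi=4(35)=69

No pair found


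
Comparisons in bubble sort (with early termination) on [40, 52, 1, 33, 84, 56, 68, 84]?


Algorithm: bubble sort (with early termination)
Input: [40, 52, 1, 33, 84, 56, 68, 84]
Sorted: [1, 33, 40, 52, 56, 68, 84, 84]

18


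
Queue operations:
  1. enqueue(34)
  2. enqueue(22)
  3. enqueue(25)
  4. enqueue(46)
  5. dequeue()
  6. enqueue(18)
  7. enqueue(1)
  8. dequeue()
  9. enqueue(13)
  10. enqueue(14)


enqueue(34) -> [34]
enqueue(22) -> [34, 22]
enqueue(25) -> [34, 22, 25]
enqueue(46) -> [34, 22, 25, 46]
dequeue()->34, [22, 25, 46]
enqueue(18) -> [22, 25, 46, 18]
enqueue(1) -> [22, 25, 46, 18, 1]
dequeue()->22, [25, 46, 18, 1]
enqueue(13) -> [25, 46, 18, 1, 13]
enqueue(14) -> [25, 46, 18, 1, 13, 14]

Final queue: [25, 46, 18, 1, 13, 14]


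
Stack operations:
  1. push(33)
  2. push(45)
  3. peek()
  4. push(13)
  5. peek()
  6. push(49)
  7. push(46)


push(33) -> [33]
push(45) -> [33, 45]
peek()->45
push(13) -> [33, 45, 13]
peek()->13
push(49) -> [33, 45, 13, 49]
push(46) -> [33, 45, 13, 49, 46]

Final stack: [33, 45, 13, 49, 46]


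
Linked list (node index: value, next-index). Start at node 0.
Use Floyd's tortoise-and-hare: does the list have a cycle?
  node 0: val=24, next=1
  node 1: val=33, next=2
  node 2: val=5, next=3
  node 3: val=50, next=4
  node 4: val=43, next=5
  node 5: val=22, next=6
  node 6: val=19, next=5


Floyd's tortoise (slow, +1) and hare (fast, +2):
  init: slow=0, fast=0
  step 1: slow=1, fast=2
  step 2: slow=2, fast=4
  step 3: slow=3, fast=6
  step 4: slow=4, fast=6
  step 5: slow=5, fast=6
  step 6: slow=6, fast=6
  slow == fast at node 6: cycle detected

Cycle: yes


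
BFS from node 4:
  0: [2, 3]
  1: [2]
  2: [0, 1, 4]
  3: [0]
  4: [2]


Visit 4, enqueue [2]
Visit 2, enqueue [0, 1]
Visit 0, enqueue [3]
Visit 1, enqueue []
Visit 3, enqueue []

BFS order: [4, 2, 0, 1, 3]


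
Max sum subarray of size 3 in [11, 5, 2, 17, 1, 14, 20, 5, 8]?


[0:3]: 18
[1:4]: 24
[2:5]: 20
[3:6]: 32
[4:7]: 35
[5:8]: 39
[6:9]: 33

Max: 39 at [5:8]


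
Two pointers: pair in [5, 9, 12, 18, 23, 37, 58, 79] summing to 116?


lo=0(5)+hi=7(79)=84
lo=1(9)+hi=7(79)=88
lo=2(12)+hi=7(79)=91
lo=3(18)+hi=7(79)=97
lo=4(23)+hi=7(79)=102
lo=5(37)+hi=7(79)=116

Yes: 37+79=116


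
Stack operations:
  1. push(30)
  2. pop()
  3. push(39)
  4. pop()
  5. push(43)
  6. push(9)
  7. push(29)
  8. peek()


push(30) -> [30]
pop()->30, []
push(39) -> [39]
pop()->39, []
push(43) -> [43]
push(9) -> [43, 9]
push(29) -> [43, 9, 29]
peek()->29

Final stack: [43, 9, 29]


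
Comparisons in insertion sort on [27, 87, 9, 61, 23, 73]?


Algorithm: insertion sort
Input: [27, 87, 9, 61, 23, 73]
Sorted: [9, 23, 27, 61, 73, 87]

11


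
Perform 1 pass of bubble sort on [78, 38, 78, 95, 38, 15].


Initial: [78, 38, 78, 95, 38, 15]
Pass 1: [38, 78, 78, 38, 15, 95] (3 swaps)

After 1 pass: [38, 78, 78, 38, 15, 95]


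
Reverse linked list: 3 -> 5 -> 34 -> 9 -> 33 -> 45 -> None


Step 1: curr=3, set curr.next=prev(None) | reversed so far: 3
Step 2: curr=5, set curr.next=prev(3) | reversed so far: 5 -> 3
Step 3: curr=34, set curr.next=prev(5) | reversed so far: 34 -> 5 -> 3
Step 4: curr=9, set curr.next=prev(34) | reversed so far: 9 -> 34 -> 5 -> 3
Step 5: curr=33, set curr.next=prev(9) | reversed so far: 33 -> 9 -> 34 -> 5 -> 3
Step 6: curr=45, set curr.next=prev(33) | reversed so far: 45 -> 33 -> 9 -> 34 -> 5 -> 3

45 -> 33 -> 9 -> 34 -> 5 -> 3 -> None


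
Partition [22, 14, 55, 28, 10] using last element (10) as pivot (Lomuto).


Pivot: 10
Place pivot at 0: [10, 14, 55, 28, 22]

Partitioned: [10, 14, 55, 28, 22]


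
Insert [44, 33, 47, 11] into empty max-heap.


Insert 44: [44]
Insert 33: [44, 33]
Insert 47: [47, 33, 44]
Insert 11: [47, 33, 44, 11]

Final heap: [47, 33, 44, 11]


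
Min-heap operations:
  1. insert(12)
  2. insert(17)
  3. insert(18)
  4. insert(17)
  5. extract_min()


insert(12) -> [12]
insert(17) -> [12, 17]
insert(18) -> [12, 17, 18]
insert(17) -> [12, 17, 18, 17]
extract_min()->12, [17, 17, 18]

Final heap: [17, 17, 18]


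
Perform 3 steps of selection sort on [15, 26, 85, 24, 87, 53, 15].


Initial: [15, 26, 85, 24, 87, 53, 15]
Step 1: min=15 at 0
  Swap: [15, 26, 85, 24, 87, 53, 15]
Step 2: min=15 at 6
  Swap: [15, 15, 85, 24, 87, 53, 26]
Step 3: min=24 at 3
  Swap: [15, 15, 24, 85, 87, 53, 26]

After 3 steps: [15, 15, 24, 85, 87, 53, 26]


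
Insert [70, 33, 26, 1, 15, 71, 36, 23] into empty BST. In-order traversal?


Insert 70: root
Insert 33: L from 70
Insert 26: L from 70 -> L from 33
Insert 1: L from 70 -> L from 33 -> L from 26
Insert 15: L from 70 -> L from 33 -> L from 26 -> R from 1
Insert 71: R from 70
Insert 36: L from 70 -> R from 33
Insert 23: L from 70 -> L from 33 -> L from 26 -> R from 1 -> R from 15

In-order: [1, 15, 23, 26, 33, 36, 70, 71]


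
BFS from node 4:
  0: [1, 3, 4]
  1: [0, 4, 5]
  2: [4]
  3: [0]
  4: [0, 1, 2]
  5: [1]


Visit 4, enqueue [0, 1, 2]
Visit 0, enqueue [3]
Visit 1, enqueue [5]
Visit 2, enqueue []
Visit 3, enqueue []
Visit 5, enqueue []

BFS order: [4, 0, 1, 2, 3, 5]


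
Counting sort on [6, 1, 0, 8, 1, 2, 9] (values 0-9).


Input: [6, 1, 0, 8, 1, 2, 9]
Counts: [1, 2, 1, 0, 0, 0, 1, 0, 1, 1]

Sorted: [0, 1, 1, 2, 6, 8, 9]


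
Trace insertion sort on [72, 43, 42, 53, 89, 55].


Initial: [72, 43, 42, 53, 89, 55]
Insert 43: [43, 72, 42, 53, 89, 55]
Insert 42: [42, 43, 72, 53, 89, 55]
Insert 53: [42, 43, 53, 72, 89, 55]
Insert 89: [42, 43, 53, 72, 89, 55]
Insert 55: [42, 43, 53, 55, 72, 89]

Sorted: [42, 43, 53, 55, 72, 89]


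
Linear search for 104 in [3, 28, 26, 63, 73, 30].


i=0: 3!=104
i=1: 28!=104
i=2: 26!=104
i=3: 63!=104
i=4: 73!=104
i=5: 30!=104

Not found, 6 comps


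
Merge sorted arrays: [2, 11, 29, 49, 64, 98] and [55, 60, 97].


Take 2 from A
Take 11 from A
Take 29 from A
Take 49 from A
Take 55 from B
Take 60 from B
Take 64 from A
Take 97 from B

Merged: [2, 11, 29, 49, 55, 60, 64, 97, 98]


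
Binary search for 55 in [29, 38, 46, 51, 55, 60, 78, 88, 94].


Step 1: lo=0, hi=8, mid=4, val=55

Found at index 4


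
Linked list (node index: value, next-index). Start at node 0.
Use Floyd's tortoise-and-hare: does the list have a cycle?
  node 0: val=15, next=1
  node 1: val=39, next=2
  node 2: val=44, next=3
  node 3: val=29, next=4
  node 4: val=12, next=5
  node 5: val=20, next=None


Floyd's tortoise (slow, +1) and hare (fast, +2):
  init: slow=0, fast=0
  step 1: slow=1, fast=2
  step 2: slow=2, fast=4
  step 3: fast 4->5->None, no cycle

Cycle: no


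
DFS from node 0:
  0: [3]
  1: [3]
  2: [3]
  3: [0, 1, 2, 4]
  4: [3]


Visit 0, push [3]
Visit 3, push [4, 2, 1]
Visit 1, push []
Visit 2, push []
Visit 4, push []

DFS order: [0, 3, 1, 2, 4]


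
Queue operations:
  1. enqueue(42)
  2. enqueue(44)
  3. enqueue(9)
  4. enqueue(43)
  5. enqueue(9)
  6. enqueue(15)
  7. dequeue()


enqueue(42) -> [42]
enqueue(44) -> [42, 44]
enqueue(9) -> [42, 44, 9]
enqueue(43) -> [42, 44, 9, 43]
enqueue(9) -> [42, 44, 9, 43, 9]
enqueue(15) -> [42, 44, 9, 43, 9, 15]
dequeue()->42, [44, 9, 43, 9, 15]

Final queue: [44, 9, 43, 9, 15]


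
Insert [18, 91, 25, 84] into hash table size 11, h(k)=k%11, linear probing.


Insert 18: h=7 -> slot 7
Insert 91: h=3 -> slot 3
Insert 25: h=3, 1 probes -> slot 4
Insert 84: h=7, 1 probes -> slot 8

Table: [None, None, None, 91, 25, None, None, 18, 84, None, None]


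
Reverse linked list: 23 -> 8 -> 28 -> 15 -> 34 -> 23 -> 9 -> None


Step 1: curr=23, set curr.next=prev(None) | reversed so far: 23
Step 2: curr=8, set curr.next=prev(23) | reversed so far: 8 -> 23
Step 3: curr=28, set curr.next=prev(8) | reversed so far: 28 -> 8 -> 23
Step 4: curr=15, set curr.next=prev(28) | reversed so far: 15 -> 28 -> 8 -> 23
Step 5: curr=34, set curr.next=prev(15) | reversed so far: 34 -> 15 -> 28 -> 8 -> 23
Step 6: curr=23, set curr.next=prev(34) | reversed so far: 23 -> 34 -> 15 -> 28 -> 8 -> 23
Step 7: curr=9, set curr.next=prev(23) | reversed so far: 9 -> 23 -> 34 -> 15 -> 28 -> 8 -> 23

9 -> 23 -> 34 -> 15 -> 28 -> 8 -> 23 -> None


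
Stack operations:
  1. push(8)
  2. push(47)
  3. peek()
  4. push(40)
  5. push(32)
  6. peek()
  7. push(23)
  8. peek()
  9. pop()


push(8) -> [8]
push(47) -> [8, 47]
peek()->47
push(40) -> [8, 47, 40]
push(32) -> [8, 47, 40, 32]
peek()->32
push(23) -> [8, 47, 40, 32, 23]
peek()->23
pop()->23, [8, 47, 40, 32]

Final stack: [8, 47, 40, 32]


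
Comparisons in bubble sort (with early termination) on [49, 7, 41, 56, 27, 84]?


Algorithm: bubble sort (with early termination)
Input: [49, 7, 41, 56, 27, 84]
Sorted: [7, 27, 41, 49, 56, 84]

14


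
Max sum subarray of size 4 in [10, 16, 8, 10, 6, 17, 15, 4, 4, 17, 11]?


[0:4]: 44
[1:5]: 40
[2:6]: 41
[3:7]: 48
[4:8]: 42
[5:9]: 40
[6:10]: 40
[7:11]: 36

Max: 48 at [3:7]


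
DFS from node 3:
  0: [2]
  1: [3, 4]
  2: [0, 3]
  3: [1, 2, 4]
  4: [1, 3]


Visit 3, push [4, 2, 1]
Visit 1, push [4]
Visit 4, push []
Visit 2, push [0]
Visit 0, push []

DFS order: [3, 1, 4, 2, 0]


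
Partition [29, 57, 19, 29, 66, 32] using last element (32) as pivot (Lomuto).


Pivot: 32
  29 <= 32: advance i (no swap)
  19 <= 32: swap -> [29, 19, 57, 29, 66, 32]
  29 <= 32: swap -> [29, 19, 29, 57, 66, 32]
Place pivot at 3: [29, 19, 29, 32, 66, 57]

Partitioned: [29, 19, 29, 32, 66, 57]


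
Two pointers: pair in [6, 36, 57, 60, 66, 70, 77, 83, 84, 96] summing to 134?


lo=0(6)+hi=9(96)=102
lo=1(36)+hi=9(96)=132
lo=2(57)+hi=9(96)=153
lo=2(57)+hi=8(84)=141
lo=2(57)+hi=7(83)=140
lo=2(57)+hi=6(77)=134

Yes: 57+77=134


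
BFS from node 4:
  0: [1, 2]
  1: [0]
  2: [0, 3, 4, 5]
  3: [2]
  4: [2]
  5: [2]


Visit 4, enqueue [2]
Visit 2, enqueue [0, 3, 5]
Visit 0, enqueue [1]
Visit 3, enqueue []
Visit 5, enqueue []
Visit 1, enqueue []

BFS order: [4, 2, 0, 3, 5, 1]


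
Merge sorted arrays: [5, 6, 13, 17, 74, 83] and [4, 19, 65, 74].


Take 4 from B
Take 5 from A
Take 6 from A
Take 13 from A
Take 17 from A
Take 19 from B
Take 65 from B
Take 74 from A
Take 74 from B

Merged: [4, 5, 6, 13, 17, 19, 65, 74, 74, 83]


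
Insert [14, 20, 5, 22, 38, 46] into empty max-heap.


Insert 14: [14]
Insert 20: [20, 14]
Insert 5: [20, 14, 5]
Insert 22: [22, 20, 5, 14]
Insert 38: [38, 22, 5, 14, 20]
Insert 46: [46, 22, 38, 14, 20, 5]

Final heap: [46, 22, 38, 14, 20, 5]


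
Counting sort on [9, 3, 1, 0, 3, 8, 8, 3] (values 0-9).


Input: [9, 3, 1, 0, 3, 8, 8, 3]
Counts: [1, 1, 0, 3, 0, 0, 0, 0, 2, 1]

Sorted: [0, 1, 3, 3, 3, 8, 8, 9]


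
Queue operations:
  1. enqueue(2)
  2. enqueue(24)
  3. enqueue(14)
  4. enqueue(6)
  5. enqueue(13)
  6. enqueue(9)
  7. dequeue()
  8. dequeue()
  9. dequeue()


enqueue(2) -> [2]
enqueue(24) -> [2, 24]
enqueue(14) -> [2, 24, 14]
enqueue(6) -> [2, 24, 14, 6]
enqueue(13) -> [2, 24, 14, 6, 13]
enqueue(9) -> [2, 24, 14, 6, 13, 9]
dequeue()->2, [24, 14, 6, 13, 9]
dequeue()->24, [14, 6, 13, 9]
dequeue()->14, [6, 13, 9]

Final queue: [6, 13, 9]


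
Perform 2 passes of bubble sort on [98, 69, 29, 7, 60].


Initial: [98, 69, 29, 7, 60]
Pass 1: [69, 29, 7, 60, 98] (4 swaps)
Pass 2: [29, 7, 60, 69, 98] (3 swaps)

After 2 passes: [29, 7, 60, 69, 98]


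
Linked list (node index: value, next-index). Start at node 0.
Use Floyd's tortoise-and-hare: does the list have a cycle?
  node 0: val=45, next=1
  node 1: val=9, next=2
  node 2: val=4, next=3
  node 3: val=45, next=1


Floyd's tortoise (slow, +1) and hare (fast, +2):
  init: slow=0, fast=0
  step 1: slow=1, fast=2
  step 2: slow=2, fast=1
  step 3: slow=3, fast=3
  slow == fast at node 3: cycle detected

Cycle: yes


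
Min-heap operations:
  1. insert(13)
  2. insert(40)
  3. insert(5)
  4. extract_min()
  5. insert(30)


insert(13) -> [13]
insert(40) -> [13, 40]
insert(5) -> [5, 40, 13]
extract_min()->5, [13, 40]
insert(30) -> [13, 40, 30]

Final heap: [13, 40, 30]


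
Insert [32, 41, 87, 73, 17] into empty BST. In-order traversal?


Insert 32: root
Insert 41: R from 32
Insert 87: R from 32 -> R from 41
Insert 73: R from 32 -> R from 41 -> L from 87
Insert 17: L from 32

In-order: [17, 32, 41, 73, 87]


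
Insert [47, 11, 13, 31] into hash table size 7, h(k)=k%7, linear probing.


Insert 47: h=5 -> slot 5
Insert 11: h=4 -> slot 4
Insert 13: h=6 -> slot 6
Insert 31: h=3 -> slot 3

Table: [None, None, None, 31, 11, 47, 13]


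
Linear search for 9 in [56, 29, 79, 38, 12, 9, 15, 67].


i=0: 56!=9
i=1: 29!=9
i=2: 79!=9
i=3: 38!=9
i=4: 12!=9
i=5: 9==9 found!

Found at 5, 6 comps


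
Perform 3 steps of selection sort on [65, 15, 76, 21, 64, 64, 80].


Initial: [65, 15, 76, 21, 64, 64, 80]
Step 1: min=15 at 1
  Swap: [15, 65, 76, 21, 64, 64, 80]
Step 2: min=21 at 3
  Swap: [15, 21, 76, 65, 64, 64, 80]
Step 3: min=64 at 4
  Swap: [15, 21, 64, 65, 76, 64, 80]

After 3 steps: [15, 21, 64, 65, 76, 64, 80]


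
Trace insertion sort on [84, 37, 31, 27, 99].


Initial: [84, 37, 31, 27, 99]
Insert 37: [37, 84, 31, 27, 99]
Insert 31: [31, 37, 84, 27, 99]
Insert 27: [27, 31, 37, 84, 99]
Insert 99: [27, 31, 37, 84, 99]

Sorted: [27, 31, 37, 84, 99]


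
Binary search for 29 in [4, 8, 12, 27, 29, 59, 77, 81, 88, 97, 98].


Step 1: lo=0, hi=10, mid=5, val=59
Step 2: lo=0, hi=4, mid=2, val=12
Step 3: lo=3, hi=4, mid=3, val=27
Step 4: lo=4, hi=4, mid=4, val=29

Found at index 4


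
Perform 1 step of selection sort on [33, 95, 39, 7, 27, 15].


Initial: [33, 95, 39, 7, 27, 15]
Step 1: min=7 at 3
  Swap: [7, 95, 39, 33, 27, 15]

After 1 step: [7, 95, 39, 33, 27, 15]


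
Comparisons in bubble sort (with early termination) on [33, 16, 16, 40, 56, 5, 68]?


Algorithm: bubble sort (with early termination)
Input: [33, 16, 16, 40, 56, 5, 68]
Sorted: [5, 16, 16, 33, 40, 56, 68]

21


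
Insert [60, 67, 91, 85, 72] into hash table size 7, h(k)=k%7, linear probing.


Insert 60: h=4 -> slot 4
Insert 67: h=4, 1 probes -> slot 5
Insert 91: h=0 -> slot 0
Insert 85: h=1 -> slot 1
Insert 72: h=2 -> slot 2

Table: [91, 85, 72, None, 60, 67, None]


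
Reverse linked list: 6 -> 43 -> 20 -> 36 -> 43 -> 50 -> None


Step 1: curr=6, set curr.next=prev(None) | reversed so far: 6
Step 2: curr=43, set curr.next=prev(6) | reversed so far: 43 -> 6
Step 3: curr=20, set curr.next=prev(43) | reversed so far: 20 -> 43 -> 6
Step 4: curr=36, set curr.next=prev(20) | reversed so far: 36 -> 20 -> 43 -> 6
Step 5: curr=43, set curr.next=prev(36) | reversed so far: 43 -> 36 -> 20 -> 43 -> 6
Step 6: curr=50, set curr.next=prev(43) | reversed so far: 50 -> 43 -> 36 -> 20 -> 43 -> 6

50 -> 43 -> 36 -> 20 -> 43 -> 6 -> None


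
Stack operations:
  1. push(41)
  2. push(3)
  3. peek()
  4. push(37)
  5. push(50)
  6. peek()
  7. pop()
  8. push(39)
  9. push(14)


push(41) -> [41]
push(3) -> [41, 3]
peek()->3
push(37) -> [41, 3, 37]
push(50) -> [41, 3, 37, 50]
peek()->50
pop()->50, [41, 3, 37]
push(39) -> [41, 3, 37, 39]
push(14) -> [41, 3, 37, 39, 14]

Final stack: [41, 3, 37, 39, 14]


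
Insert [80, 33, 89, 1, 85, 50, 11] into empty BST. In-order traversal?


Insert 80: root
Insert 33: L from 80
Insert 89: R from 80
Insert 1: L from 80 -> L from 33
Insert 85: R from 80 -> L from 89
Insert 50: L from 80 -> R from 33
Insert 11: L from 80 -> L from 33 -> R from 1

In-order: [1, 11, 33, 50, 80, 85, 89]


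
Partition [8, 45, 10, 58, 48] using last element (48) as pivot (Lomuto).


Pivot: 48
  8 <= 48: advance i (no swap)
  45 <= 48: advance i (no swap)
  10 <= 48: advance i (no swap)
Place pivot at 3: [8, 45, 10, 48, 58]

Partitioned: [8, 45, 10, 48, 58]


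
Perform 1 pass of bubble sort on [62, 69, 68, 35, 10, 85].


Initial: [62, 69, 68, 35, 10, 85]
Pass 1: [62, 68, 35, 10, 69, 85] (3 swaps)

After 1 pass: [62, 68, 35, 10, 69, 85]


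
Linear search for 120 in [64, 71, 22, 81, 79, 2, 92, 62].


i=0: 64!=120
i=1: 71!=120
i=2: 22!=120
i=3: 81!=120
i=4: 79!=120
i=5: 2!=120
i=6: 92!=120
i=7: 62!=120

Not found, 8 comps


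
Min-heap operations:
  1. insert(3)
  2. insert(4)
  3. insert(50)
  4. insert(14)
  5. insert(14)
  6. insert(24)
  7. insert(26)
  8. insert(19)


insert(3) -> [3]
insert(4) -> [3, 4]
insert(50) -> [3, 4, 50]
insert(14) -> [3, 4, 50, 14]
insert(14) -> [3, 4, 50, 14, 14]
insert(24) -> [3, 4, 24, 14, 14, 50]
insert(26) -> [3, 4, 24, 14, 14, 50, 26]
insert(19) -> [3, 4, 24, 14, 14, 50, 26, 19]

Final heap: [3, 4, 24, 14, 14, 50, 26, 19]


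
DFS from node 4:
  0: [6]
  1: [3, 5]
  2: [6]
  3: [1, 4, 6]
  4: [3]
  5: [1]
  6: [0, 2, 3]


Visit 4, push [3]
Visit 3, push [6, 1]
Visit 1, push [5]
Visit 5, push []
Visit 6, push [2, 0]
Visit 0, push []
Visit 2, push []

DFS order: [4, 3, 1, 5, 6, 0, 2]


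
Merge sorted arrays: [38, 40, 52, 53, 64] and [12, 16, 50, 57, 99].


Take 12 from B
Take 16 from B
Take 38 from A
Take 40 from A
Take 50 from B
Take 52 from A
Take 53 from A
Take 57 from B
Take 64 from A

Merged: [12, 16, 38, 40, 50, 52, 53, 57, 64, 99]


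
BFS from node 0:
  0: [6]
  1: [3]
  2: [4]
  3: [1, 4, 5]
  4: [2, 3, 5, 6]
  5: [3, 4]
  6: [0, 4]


Visit 0, enqueue [6]
Visit 6, enqueue [4]
Visit 4, enqueue [2, 3, 5]
Visit 2, enqueue []
Visit 3, enqueue [1]
Visit 5, enqueue []
Visit 1, enqueue []

BFS order: [0, 6, 4, 2, 3, 5, 1]


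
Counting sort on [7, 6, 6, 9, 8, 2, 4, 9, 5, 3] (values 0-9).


Input: [7, 6, 6, 9, 8, 2, 4, 9, 5, 3]
Counts: [0, 0, 1, 1, 1, 1, 2, 1, 1, 2]

Sorted: [2, 3, 4, 5, 6, 6, 7, 8, 9, 9]


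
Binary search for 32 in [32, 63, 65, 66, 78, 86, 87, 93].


Step 1: lo=0, hi=7, mid=3, val=66
Step 2: lo=0, hi=2, mid=1, val=63
Step 3: lo=0, hi=0, mid=0, val=32

Found at index 0


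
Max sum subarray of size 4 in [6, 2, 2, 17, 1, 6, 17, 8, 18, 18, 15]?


[0:4]: 27
[1:5]: 22
[2:6]: 26
[3:7]: 41
[4:8]: 32
[5:9]: 49
[6:10]: 61
[7:11]: 59

Max: 61 at [6:10]


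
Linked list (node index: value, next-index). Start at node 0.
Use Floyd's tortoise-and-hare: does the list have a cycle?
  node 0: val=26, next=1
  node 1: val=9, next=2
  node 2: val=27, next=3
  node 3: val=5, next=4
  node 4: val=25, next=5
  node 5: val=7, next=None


Floyd's tortoise (slow, +1) and hare (fast, +2):
  init: slow=0, fast=0
  step 1: slow=1, fast=2
  step 2: slow=2, fast=4
  step 3: fast 4->5->None, no cycle

Cycle: no


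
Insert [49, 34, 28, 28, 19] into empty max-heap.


Insert 49: [49]
Insert 34: [49, 34]
Insert 28: [49, 34, 28]
Insert 28: [49, 34, 28, 28]
Insert 19: [49, 34, 28, 28, 19]

Final heap: [49, 34, 28, 28, 19]


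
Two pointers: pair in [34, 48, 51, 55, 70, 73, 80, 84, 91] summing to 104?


lo=0(34)+hi=8(91)=125
lo=0(34)+hi=7(84)=118
lo=0(34)+hi=6(80)=114
lo=0(34)+hi=5(73)=107
lo=0(34)+hi=4(70)=104

Yes: 34+70=104


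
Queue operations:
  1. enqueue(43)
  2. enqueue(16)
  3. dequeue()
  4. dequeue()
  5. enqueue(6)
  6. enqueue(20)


enqueue(43) -> [43]
enqueue(16) -> [43, 16]
dequeue()->43, [16]
dequeue()->16, []
enqueue(6) -> [6]
enqueue(20) -> [6, 20]

Final queue: [6, 20]


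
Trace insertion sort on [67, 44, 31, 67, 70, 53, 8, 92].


Initial: [67, 44, 31, 67, 70, 53, 8, 92]
Insert 44: [44, 67, 31, 67, 70, 53, 8, 92]
Insert 31: [31, 44, 67, 67, 70, 53, 8, 92]
Insert 67: [31, 44, 67, 67, 70, 53, 8, 92]
Insert 70: [31, 44, 67, 67, 70, 53, 8, 92]
Insert 53: [31, 44, 53, 67, 67, 70, 8, 92]
Insert 8: [8, 31, 44, 53, 67, 67, 70, 92]
Insert 92: [8, 31, 44, 53, 67, 67, 70, 92]

Sorted: [8, 31, 44, 53, 67, 67, 70, 92]


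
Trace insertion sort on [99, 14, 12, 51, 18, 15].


Initial: [99, 14, 12, 51, 18, 15]
Insert 14: [14, 99, 12, 51, 18, 15]
Insert 12: [12, 14, 99, 51, 18, 15]
Insert 51: [12, 14, 51, 99, 18, 15]
Insert 18: [12, 14, 18, 51, 99, 15]
Insert 15: [12, 14, 15, 18, 51, 99]

Sorted: [12, 14, 15, 18, 51, 99]


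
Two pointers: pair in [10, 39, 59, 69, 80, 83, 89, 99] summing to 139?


lo=0(10)+hi=7(99)=109
lo=1(39)+hi=7(99)=138
lo=2(59)+hi=7(99)=158
lo=2(59)+hi=6(89)=148
lo=2(59)+hi=5(83)=142
lo=2(59)+hi=4(80)=139

Yes: 59+80=139


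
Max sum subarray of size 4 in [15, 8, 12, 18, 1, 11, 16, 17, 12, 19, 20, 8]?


[0:4]: 53
[1:5]: 39
[2:6]: 42
[3:7]: 46
[4:8]: 45
[5:9]: 56
[6:10]: 64
[7:11]: 68
[8:12]: 59

Max: 68 at [7:11]


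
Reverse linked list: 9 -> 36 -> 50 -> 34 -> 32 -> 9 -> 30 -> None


Step 1: curr=9, set curr.next=prev(None) | reversed so far: 9
Step 2: curr=36, set curr.next=prev(9) | reversed so far: 36 -> 9
Step 3: curr=50, set curr.next=prev(36) | reversed so far: 50 -> 36 -> 9
Step 4: curr=34, set curr.next=prev(50) | reversed so far: 34 -> 50 -> 36 -> 9
Step 5: curr=32, set curr.next=prev(34) | reversed so far: 32 -> 34 -> 50 -> 36 -> 9
Step 6: curr=9, set curr.next=prev(32) | reversed so far: 9 -> 32 -> 34 -> 50 -> 36 -> 9
Step 7: curr=30, set curr.next=prev(9) | reversed so far: 30 -> 9 -> 32 -> 34 -> 50 -> 36 -> 9

30 -> 9 -> 32 -> 34 -> 50 -> 36 -> 9 -> None


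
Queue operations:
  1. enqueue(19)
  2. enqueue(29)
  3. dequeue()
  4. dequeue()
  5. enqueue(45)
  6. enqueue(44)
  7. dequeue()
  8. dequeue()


enqueue(19) -> [19]
enqueue(29) -> [19, 29]
dequeue()->19, [29]
dequeue()->29, []
enqueue(45) -> [45]
enqueue(44) -> [45, 44]
dequeue()->45, [44]
dequeue()->44, []

Final queue: []


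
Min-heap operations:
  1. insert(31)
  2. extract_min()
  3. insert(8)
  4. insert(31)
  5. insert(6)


insert(31) -> [31]
extract_min()->31, []
insert(8) -> [8]
insert(31) -> [8, 31]
insert(6) -> [6, 31, 8]

Final heap: [6, 31, 8]


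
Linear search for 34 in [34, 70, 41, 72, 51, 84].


i=0: 34==34 found!

Found at 0, 1 comps


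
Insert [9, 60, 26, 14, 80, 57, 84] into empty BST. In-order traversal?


Insert 9: root
Insert 60: R from 9
Insert 26: R from 9 -> L from 60
Insert 14: R from 9 -> L from 60 -> L from 26
Insert 80: R from 9 -> R from 60
Insert 57: R from 9 -> L from 60 -> R from 26
Insert 84: R from 9 -> R from 60 -> R from 80

In-order: [9, 14, 26, 57, 60, 80, 84]


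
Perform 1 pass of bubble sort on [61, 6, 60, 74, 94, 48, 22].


Initial: [61, 6, 60, 74, 94, 48, 22]
Pass 1: [6, 60, 61, 74, 48, 22, 94] (4 swaps)

After 1 pass: [6, 60, 61, 74, 48, 22, 94]


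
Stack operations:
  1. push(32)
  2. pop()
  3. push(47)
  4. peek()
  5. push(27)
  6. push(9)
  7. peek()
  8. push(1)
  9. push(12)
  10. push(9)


push(32) -> [32]
pop()->32, []
push(47) -> [47]
peek()->47
push(27) -> [47, 27]
push(9) -> [47, 27, 9]
peek()->9
push(1) -> [47, 27, 9, 1]
push(12) -> [47, 27, 9, 1, 12]
push(9) -> [47, 27, 9, 1, 12, 9]

Final stack: [47, 27, 9, 1, 12, 9]


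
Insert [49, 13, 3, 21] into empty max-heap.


Insert 49: [49]
Insert 13: [49, 13]
Insert 3: [49, 13, 3]
Insert 21: [49, 21, 3, 13]

Final heap: [49, 21, 3, 13]


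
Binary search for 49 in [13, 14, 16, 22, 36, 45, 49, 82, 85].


Step 1: lo=0, hi=8, mid=4, val=36
Step 2: lo=5, hi=8, mid=6, val=49

Found at index 6


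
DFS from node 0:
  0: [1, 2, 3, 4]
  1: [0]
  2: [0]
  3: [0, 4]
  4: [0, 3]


Visit 0, push [4, 3, 2, 1]
Visit 1, push []
Visit 2, push []
Visit 3, push [4]
Visit 4, push []

DFS order: [0, 1, 2, 3, 4]


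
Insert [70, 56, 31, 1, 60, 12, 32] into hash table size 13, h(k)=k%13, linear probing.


Insert 70: h=5 -> slot 5
Insert 56: h=4 -> slot 4
Insert 31: h=5, 1 probes -> slot 6
Insert 1: h=1 -> slot 1
Insert 60: h=8 -> slot 8
Insert 12: h=12 -> slot 12
Insert 32: h=6, 1 probes -> slot 7

Table: [None, 1, None, None, 56, 70, 31, 32, 60, None, None, None, 12]


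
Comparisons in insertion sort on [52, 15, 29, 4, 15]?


Algorithm: insertion sort
Input: [52, 15, 29, 4, 15]
Sorted: [4, 15, 15, 29, 52]

9


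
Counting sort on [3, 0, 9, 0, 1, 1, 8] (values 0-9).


Input: [3, 0, 9, 0, 1, 1, 8]
Counts: [2, 2, 0, 1, 0, 0, 0, 0, 1, 1]

Sorted: [0, 0, 1, 1, 3, 8, 9]


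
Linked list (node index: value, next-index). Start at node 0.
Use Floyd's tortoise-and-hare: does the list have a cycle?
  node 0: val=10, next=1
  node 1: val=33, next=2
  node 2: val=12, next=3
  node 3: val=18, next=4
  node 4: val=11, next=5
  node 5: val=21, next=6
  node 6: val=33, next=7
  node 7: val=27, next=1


Floyd's tortoise (slow, +1) and hare (fast, +2):
  init: slow=0, fast=0
  step 1: slow=1, fast=2
  step 2: slow=2, fast=4
  step 3: slow=3, fast=6
  step 4: slow=4, fast=1
  step 5: slow=5, fast=3
  step 6: slow=6, fast=5
  step 7: slow=7, fast=7
  slow == fast at node 7: cycle detected

Cycle: yes


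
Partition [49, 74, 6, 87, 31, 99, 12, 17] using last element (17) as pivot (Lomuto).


Pivot: 17
  6 <= 17: swap -> [6, 74, 49, 87, 31, 99, 12, 17]
  12 <= 17: swap -> [6, 12, 49, 87, 31, 99, 74, 17]
Place pivot at 2: [6, 12, 17, 87, 31, 99, 74, 49]

Partitioned: [6, 12, 17, 87, 31, 99, 74, 49]


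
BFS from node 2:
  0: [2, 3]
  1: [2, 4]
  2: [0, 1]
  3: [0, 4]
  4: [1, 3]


Visit 2, enqueue [0, 1]
Visit 0, enqueue [3]
Visit 1, enqueue [4]
Visit 3, enqueue []
Visit 4, enqueue []

BFS order: [2, 0, 1, 3, 4]


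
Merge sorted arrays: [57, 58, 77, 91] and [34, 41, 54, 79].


Take 34 from B
Take 41 from B
Take 54 from B
Take 57 from A
Take 58 from A
Take 77 from A
Take 79 from B

Merged: [34, 41, 54, 57, 58, 77, 79, 91]


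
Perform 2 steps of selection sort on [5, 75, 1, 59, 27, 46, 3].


Initial: [5, 75, 1, 59, 27, 46, 3]
Step 1: min=1 at 2
  Swap: [1, 75, 5, 59, 27, 46, 3]
Step 2: min=3 at 6
  Swap: [1, 3, 5, 59, 27, 46, 75]

After 2 steps: [1, 3, 5, 59, 27, 46, 75]


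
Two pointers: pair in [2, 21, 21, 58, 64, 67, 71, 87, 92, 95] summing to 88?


lo=0(2)+hi=9(95)=97
lo=0(2)+hi=8(92)=94
lo=0(2)+hi=7(87)=89
lo=0(2)+hi=6(71)=73
lo=1(21)+hi=6(71)=92
lo=1(21)+hi=5(67)=88

Yes: 21+67=88


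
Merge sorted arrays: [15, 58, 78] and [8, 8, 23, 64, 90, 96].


Take 8 from B
Take 8 from B
Take 15 from A
Take 23 from B
Take 58 from A
Take 64 from B
Take 78 from A

Merged: [8, 8, 15, 23, 58, 64, 78, 90, 96]


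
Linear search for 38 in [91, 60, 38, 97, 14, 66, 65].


i=0: 91!=38
i=1: 60!=38
i=2: 38==38 found!

Found at 2, 3 comps


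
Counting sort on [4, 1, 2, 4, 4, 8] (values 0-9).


Input: [4, 1, 2, 4, 4, 8]
Counts: [0, 1, 1, 0, 3, 0, 0, 0, 1, 0]

Sorted: [1, 2, 4, 4, 4, 8]


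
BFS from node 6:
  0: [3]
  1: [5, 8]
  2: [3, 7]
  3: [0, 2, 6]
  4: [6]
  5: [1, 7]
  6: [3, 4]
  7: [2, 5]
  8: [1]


Visit 6, enqueue [3, 4]
Visit 3, enqueue [0, 2]
Visit 4, enqueue []
Visit 0, enqueue []
Visit 2, enqueue [7]
Visit 7, enqueue [5]
Visit 5, enqueue [1]
Visit 1, enqueue [8]
Visit 8, enqueue []

BFS order: [6, 3, 4, 0, 2, 7, 5, 1, 8]


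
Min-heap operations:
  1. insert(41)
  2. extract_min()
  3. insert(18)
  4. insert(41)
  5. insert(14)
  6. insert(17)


insert(41) -> [41]
extract_min()->41, []
insert(18) -> [18]
insert(41) -> [18, 41]
insert(14) -> [14, 41, 18]
insert(17) -> [14, 17, 18, 41]

Final heap: [14, 17, 18, 41]


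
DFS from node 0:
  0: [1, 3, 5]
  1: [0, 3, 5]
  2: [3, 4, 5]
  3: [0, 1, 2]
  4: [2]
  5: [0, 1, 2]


Visit 0, push [5, 3, 1]
Visit 1, push [5, 3]
Visit 3, push [2]
Visit 2, push [5, 4]
Visit 4, push []
Visit 5, push []

DFS order: [0, 1, 3, 2, 4, 5]


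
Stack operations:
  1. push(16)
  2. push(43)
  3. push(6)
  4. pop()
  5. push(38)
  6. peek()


push(16) -> [16]
push(43) -> [16, 43]
push(6) -> [16, 43, 6]
pop()->6, [16, 43]
push(38) -> [16, 43, 38]
peek()->38

Final stack: [16, 43, 38]


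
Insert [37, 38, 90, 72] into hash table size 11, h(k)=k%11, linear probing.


Insert 37: h=4 -> slot 4
Insert 38: h=5 -> slot 5
Insert 90: h=2 -> slot 2
Insert 72: h=6 -> slot 6

Table: [None, None, 90, None, 37, 38, 72, None, None, None, None]


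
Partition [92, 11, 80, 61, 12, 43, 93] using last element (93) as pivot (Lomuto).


Pivot: 93
  92 <= 93: advance i (no swap)
  11 <= 93: advance i (no swap)
  80 <= 93: advance i (no swap)
  61 <= 93: advance i (no swap)
  12 <= 93: advance i (no swap)
  43 <= 93: advance i (no swap)
Place pivot at 6: [92, 11, 80, 61, 12, 43, 93]

Partitioned: [92, 11, 80, 61, 12, 43, 93]


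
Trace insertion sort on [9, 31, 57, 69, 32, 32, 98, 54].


Initial: [9, 31, 57, 69, 32, 32, 98, 54]
Insert 31: [9, 31, 57, 69, 32, 32, 98, 54]
Insert 57: [9, 31, 57, 69, 32, 32, 98, 54]
Insert 69: [9, 31, 57, 69, 32, 32, 98, 54]
Insert 32: [9, 31, 32, 57, 69, 32, 98, 54]
Insert 32: [9, 31, 32, 32, 57, 69, 98, 54]
Insert 98: [9, 31, 32, 32, 57, 69, 98, 54]
Insert 54: [9, 31, 32, 32, 54, 57, 69, 98]

Sorted: [9, 31, 32, 32, 54, 57, 69, 98]
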